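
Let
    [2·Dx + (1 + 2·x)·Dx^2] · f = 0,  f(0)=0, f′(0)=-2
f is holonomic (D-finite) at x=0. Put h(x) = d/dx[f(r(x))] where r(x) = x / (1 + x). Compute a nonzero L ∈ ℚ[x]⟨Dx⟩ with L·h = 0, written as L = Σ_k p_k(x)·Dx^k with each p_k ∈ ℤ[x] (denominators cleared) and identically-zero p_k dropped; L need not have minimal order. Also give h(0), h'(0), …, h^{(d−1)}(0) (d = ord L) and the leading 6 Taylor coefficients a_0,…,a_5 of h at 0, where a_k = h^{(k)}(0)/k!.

L = (4 + 6·x) + (1 + 4·x + 3·x^2)·Dx  (order 1).
h: a_k = -2, 8, -26, 80, -242, 728, …
ICs: h(0) = -2.

f: a_k = 0, -2, 2, -8/3, 4, -32/5, …
f∘r: x↦r, Dx↦Dx/r' in L_f ⇒ L₀.
h=h₀': d/dx-closure on L₀ ⇒ L.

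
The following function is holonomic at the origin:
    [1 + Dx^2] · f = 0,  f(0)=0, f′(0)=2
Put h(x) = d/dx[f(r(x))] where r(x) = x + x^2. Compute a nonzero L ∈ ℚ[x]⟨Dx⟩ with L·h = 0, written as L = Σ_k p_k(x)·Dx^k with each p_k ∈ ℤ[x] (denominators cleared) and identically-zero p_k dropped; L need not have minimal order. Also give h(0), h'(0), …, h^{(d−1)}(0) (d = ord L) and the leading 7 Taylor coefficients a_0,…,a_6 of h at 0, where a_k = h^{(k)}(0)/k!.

f: a_k = 0, 2, 0, -1/3, 0, 1/60, 0, …
h₀=f(r): pull back L_f along r ⇒ L₀.
Derive L from L₀ (diff closure).
L = (13 + 8·x + 24·x^2 + 32·x^3 + 16·x^4) + (-6 - 12·x)·Dx + (1 + 4·x + 4·x^2)·Dx^2  (order 2).
h: a_k = 2, 4, -1, -4, -59/12, -3/2, 419/360, …
ICs: h(0) = 2, h′(0) = 4.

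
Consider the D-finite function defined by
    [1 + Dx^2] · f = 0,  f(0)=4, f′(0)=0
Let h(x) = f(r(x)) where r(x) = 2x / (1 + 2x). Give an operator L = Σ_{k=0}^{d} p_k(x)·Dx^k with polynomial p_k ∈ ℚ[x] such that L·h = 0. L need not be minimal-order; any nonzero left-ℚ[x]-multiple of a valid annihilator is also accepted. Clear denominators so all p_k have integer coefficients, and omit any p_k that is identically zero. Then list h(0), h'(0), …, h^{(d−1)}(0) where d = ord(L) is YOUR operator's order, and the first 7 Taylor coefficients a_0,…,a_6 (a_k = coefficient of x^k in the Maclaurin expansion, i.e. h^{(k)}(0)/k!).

f: a_k = 4, 0, -2, 0, 1/6, 0, -1/180, …
L₀ from L_f via x↦r, Dx↦r'^{-1}Dx.
L = 4 + (4 + 24·x + 48·x^2 + 32·x^3)·Dx + (1 + 8·x + 24·x^2 + 32·x^3 + 16·x^4)·Dx^2  (order 2).
h: a_k = 4, 0, -8, 32, -280/3, 704/3, -24016/45, …
ICs: h(0) = 4, h′(0) = 0.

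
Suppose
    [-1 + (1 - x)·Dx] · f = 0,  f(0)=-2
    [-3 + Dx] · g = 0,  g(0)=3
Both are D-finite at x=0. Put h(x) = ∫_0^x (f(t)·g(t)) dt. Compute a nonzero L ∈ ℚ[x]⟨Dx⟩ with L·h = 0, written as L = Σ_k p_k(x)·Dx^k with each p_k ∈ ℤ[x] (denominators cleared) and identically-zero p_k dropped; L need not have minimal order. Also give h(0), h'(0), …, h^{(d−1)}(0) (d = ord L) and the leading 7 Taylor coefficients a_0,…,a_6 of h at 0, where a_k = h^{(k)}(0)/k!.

L = (4 - 3·x)·Dx + (-1 + x)·Dx^2  (order 2).
h: a_k = 0, -6, -12, -17, -39/2, -393/20, -92/5, …
ICs: h(0) = 0, h′(0) = -6.

f: a_k = -2, -2, -2, -2, -2, -2, -2, …
g: a_k = 3, 9, 27/2, 27/2, 81/8, 243/40, 243/80, …
f·g: L₀ = L_f ⊗_s L_g, ord ≤ 1·1.
Integrate: L := L₀·Dx.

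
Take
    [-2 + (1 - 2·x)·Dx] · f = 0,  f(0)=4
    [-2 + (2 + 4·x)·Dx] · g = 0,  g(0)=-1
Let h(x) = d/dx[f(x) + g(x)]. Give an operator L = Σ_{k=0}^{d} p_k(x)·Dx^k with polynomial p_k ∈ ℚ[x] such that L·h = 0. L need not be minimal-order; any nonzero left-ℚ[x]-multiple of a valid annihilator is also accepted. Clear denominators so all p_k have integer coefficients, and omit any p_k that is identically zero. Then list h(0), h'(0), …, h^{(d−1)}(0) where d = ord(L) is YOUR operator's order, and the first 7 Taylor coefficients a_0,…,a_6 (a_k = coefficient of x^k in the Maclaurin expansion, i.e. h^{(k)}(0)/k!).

L = (-36 - 24·x) + (-21 - 108·x - 84·x^2)·Dx + (5 + 6·x - 20·x^2 - 24·x^3)·Dx^2  (order 2).
h: a_k = 7, 33, 189/2, 517/2, 5085/8, 12351/8, 57113/16, …
ICs: h(0) = 7, h′(0) = 33.

f: a_k = 4, 8, 16, 32, 64, 128, 256, …
g: a_k = -1, -1, 1/2, -1/2, 5/8, -7/8, 21/16, …
Sum ⇒ L₀ = lclm(L_f,L_g) in ℚ(x)⟨Dx⟩.
Derive L from L₀ (diff closure).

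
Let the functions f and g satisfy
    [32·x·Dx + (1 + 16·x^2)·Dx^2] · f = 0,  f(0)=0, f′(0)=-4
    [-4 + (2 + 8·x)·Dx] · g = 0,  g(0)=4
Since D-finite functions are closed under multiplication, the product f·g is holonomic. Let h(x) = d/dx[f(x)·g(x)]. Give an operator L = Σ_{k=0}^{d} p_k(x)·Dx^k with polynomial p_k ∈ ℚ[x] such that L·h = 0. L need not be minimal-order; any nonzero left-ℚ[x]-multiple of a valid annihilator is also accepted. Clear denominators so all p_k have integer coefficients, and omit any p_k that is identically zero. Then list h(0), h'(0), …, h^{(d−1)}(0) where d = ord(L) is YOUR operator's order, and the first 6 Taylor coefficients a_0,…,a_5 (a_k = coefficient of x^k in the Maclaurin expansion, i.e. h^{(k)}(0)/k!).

f: a_k = 0, -4, 0, 64/3, 0, -1024/5, …
g: a_k = 4, 8, -8, 16, -40, 112, …
h₀=f·g: eliminate ⇒ L₀, order ≤ 2·1.
Derive L from L₀ (diff closure).
L = (20 + 640·x + 128·x^2 - 6144·x^3 - 3072·x^4) + (28 + 336·x + 1152·x^2 - 3584·x^3 - 21504·x^4 - 12288·x^5)·Dx + (3 + 8·x - 48·x^2 - 256·x^3 - 1792·x^4 - 6144·x^5 - 4096·x^6)·Dx^2  (order 2).
h: a_k = -16, -64, 352, 1280/3, -12448/3, -52352/5, …
ICs: h(0) = -16, h′(0) = -64.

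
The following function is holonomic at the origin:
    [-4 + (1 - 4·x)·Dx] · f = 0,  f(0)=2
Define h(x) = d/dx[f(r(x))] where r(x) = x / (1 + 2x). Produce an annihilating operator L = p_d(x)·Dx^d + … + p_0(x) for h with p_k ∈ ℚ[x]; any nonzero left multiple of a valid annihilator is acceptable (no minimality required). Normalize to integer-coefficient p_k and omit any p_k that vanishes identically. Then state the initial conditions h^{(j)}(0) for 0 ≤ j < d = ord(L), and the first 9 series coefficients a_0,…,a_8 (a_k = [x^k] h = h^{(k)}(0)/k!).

L = 4 + (-1 + 2·x)·Dx  (order 1).
h: a_k = 8, 32, 96, 256, 640, 1536, 3584, 8192, 18432, …
ICs: h(0) = 8.

f: a_k = 2, 8, 32, 128, 512, 2048, 8192, 32768, 131072, …
f∘r: x↦r, Dx↦Dx/r' in L_f ⇒ L₀.
Differentiate: ansatz ord ≤ ord L₀ ⇒ L.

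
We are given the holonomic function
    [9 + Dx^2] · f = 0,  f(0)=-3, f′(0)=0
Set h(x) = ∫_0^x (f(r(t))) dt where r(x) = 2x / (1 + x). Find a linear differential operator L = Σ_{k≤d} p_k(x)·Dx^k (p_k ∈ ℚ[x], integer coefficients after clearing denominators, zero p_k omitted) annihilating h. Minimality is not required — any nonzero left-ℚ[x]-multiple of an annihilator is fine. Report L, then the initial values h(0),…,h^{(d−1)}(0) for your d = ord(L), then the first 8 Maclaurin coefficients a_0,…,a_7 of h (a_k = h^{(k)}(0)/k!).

L = 36·Dx + (2 + 6·x + 6·x^2 + 2·x^3)·Dx^2 + (1 + 4·x + 6·x^2 + 4·x^3 + x^4)·Dx^3  (order 3).
h: a_k = 0, -3, 0, 18, -27, 0, 72, -5778/35, …
ICs: h(0) = 0, h′(0) = -3, h′′(0) = 0.

f: a_k = -3, 0, 27/2, 0, -81/8, 0, 243/80, 0, …
f∘r: x↦r, Dx↦Dx/r' in L_f ⇒ L₀.
Integrate: L := L₀·Dx.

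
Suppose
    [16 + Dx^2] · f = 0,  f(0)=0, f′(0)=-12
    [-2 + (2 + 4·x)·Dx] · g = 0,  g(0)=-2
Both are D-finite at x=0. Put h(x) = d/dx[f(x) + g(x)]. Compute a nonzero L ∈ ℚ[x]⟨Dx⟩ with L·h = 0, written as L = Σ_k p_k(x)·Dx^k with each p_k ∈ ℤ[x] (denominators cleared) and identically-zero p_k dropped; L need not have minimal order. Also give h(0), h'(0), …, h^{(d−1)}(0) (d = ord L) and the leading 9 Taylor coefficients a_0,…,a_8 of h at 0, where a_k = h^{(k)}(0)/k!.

f: a_k = 0, -12, 0, 32, 0, -128/5, 0, 1024/105, 0, …
g: a_k = -2, -2, 1, -1, 5/4, -7/4, 21/8, -33/8, 429/64, …
Sum ⇒ L₀ = lclm(L_f,L_g) in ℚ(x)⟨Dx⟩.
h₀' ⇒ L via d/dx closure of L₀.
L = (-496 - 1024·x - 1024·x^2) + (-304 - 1632·x - 3072·x^2 - 2048·x^3)·Dx + (-31 - 64·x - 64·x^2)·Dx^2 + (-19 - 102·x - 192·x^2 - 128·x^3)·Dx^3  (order 3).
h: a_k = -14, 2, 93, 5, -547/4, 63/4, 4727/120, 429/8, -806747/6720, …
ICs: h(0) = -14, h′(0) = 2, h′′(0) = 186.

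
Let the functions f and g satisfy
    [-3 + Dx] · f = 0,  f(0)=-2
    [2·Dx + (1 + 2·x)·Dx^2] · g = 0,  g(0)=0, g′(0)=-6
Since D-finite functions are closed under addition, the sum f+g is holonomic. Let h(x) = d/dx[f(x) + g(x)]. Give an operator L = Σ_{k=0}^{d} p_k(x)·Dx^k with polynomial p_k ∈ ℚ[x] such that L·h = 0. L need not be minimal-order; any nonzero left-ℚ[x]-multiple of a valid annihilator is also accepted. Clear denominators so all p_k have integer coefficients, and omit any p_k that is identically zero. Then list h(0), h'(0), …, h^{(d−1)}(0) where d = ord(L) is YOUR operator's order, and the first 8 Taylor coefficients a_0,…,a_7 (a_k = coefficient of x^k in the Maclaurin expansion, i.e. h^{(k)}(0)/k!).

L = (-42 - 36·x) + (-1 - 36·x - 36·x^2)·Dx + (5 + 16·x + 12·x^2)·Dx^2  (order 2).
h: a_k = -12, -6, -51, 21, -465/4, 3597/20, -15603/40, 214311/280, …
ICs: h(0) = -12, h′(0) = -6.

f: a_k = -2, -6, -9, -9, -27/4, -81/20, -81/40, -243/280, …
g: a_k = 0, -6, 6, -8, 12, -96/5, 32, -384/7, …
Weyl lclm of L_f,L_g ⇒ L₀ (ord ≤ 3).
h₀' ⇒ L via d/dx closure of L₀.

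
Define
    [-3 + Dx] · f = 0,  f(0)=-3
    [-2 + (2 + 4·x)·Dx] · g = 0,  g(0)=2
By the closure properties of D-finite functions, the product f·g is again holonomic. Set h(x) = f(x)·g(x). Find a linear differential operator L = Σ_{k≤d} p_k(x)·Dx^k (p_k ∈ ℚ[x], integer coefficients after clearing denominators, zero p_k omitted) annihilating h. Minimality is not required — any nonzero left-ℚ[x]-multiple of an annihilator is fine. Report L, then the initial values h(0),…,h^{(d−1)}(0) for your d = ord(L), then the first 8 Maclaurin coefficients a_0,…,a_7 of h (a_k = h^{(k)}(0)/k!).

f: a_k = -3, -9, -27/2, -27/2, -81/8, -243/40, -243/80, -729/560, …
g: a_k = 2, 2, -1, 1, -5/4, 7/4, -21/8, 33/8, …
h₀=f·g: eliminate ⇒ L₀, order ≤ 1·1.
L = (-4 - 6·x) + (1 + 2·x)·Dx  (order 1).
h: a_k = -6, -24, -42, -48, -39, -132/5, -63/5, -288/35, …
ICs: h(0) = -6.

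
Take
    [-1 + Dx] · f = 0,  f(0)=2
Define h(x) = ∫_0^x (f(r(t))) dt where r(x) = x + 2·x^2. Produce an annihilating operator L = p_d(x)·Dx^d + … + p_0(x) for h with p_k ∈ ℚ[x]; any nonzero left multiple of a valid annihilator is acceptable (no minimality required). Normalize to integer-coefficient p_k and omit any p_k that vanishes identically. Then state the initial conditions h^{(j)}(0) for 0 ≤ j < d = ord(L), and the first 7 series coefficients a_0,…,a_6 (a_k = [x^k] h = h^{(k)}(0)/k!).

f: a_k = 2, 2, 1, 1/3, 1/12, 1/60, 1/360, …
Change of var in L_f (x↦r) gives L₀.
h=∫₀ˣh₀: take L = L₀·Dx.
L = (-1 - 4·x)·Dx + Dx^2  (order 2).
h: a_k = 0, 2, 1, 5/3, 13/12, 73/60, 281/360, …
ICs: h(0) = 0, h′(0) = 2.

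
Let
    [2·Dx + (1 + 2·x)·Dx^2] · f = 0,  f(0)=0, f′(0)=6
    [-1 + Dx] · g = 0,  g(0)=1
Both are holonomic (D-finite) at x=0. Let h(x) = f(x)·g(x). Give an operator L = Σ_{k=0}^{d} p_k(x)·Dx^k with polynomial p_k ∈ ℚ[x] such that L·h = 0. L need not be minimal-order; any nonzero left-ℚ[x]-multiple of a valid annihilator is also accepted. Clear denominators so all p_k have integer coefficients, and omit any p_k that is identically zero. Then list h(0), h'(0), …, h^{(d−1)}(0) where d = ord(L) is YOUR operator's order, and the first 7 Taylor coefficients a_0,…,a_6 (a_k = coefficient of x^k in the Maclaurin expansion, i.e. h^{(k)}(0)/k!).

f: a_k = 0, 6, -6, 8, -12, 96/5, -32, …
g: a_k = 1, 1, 1/2, 1/6, 1/24, 1/120, 1/720, …
L₀ := L_f ⊗_s L_g (sym. prod.), ord ≤ 2.
L = (-1 + 2·x) - 4·x·Dx + (1 + 2·x)·Dx^2  (order 2).
h: a_k = 0, 6, 0, 5, -6, 209/20, -53/3, …
ICs: h(0) = 0, h′(0) = 6.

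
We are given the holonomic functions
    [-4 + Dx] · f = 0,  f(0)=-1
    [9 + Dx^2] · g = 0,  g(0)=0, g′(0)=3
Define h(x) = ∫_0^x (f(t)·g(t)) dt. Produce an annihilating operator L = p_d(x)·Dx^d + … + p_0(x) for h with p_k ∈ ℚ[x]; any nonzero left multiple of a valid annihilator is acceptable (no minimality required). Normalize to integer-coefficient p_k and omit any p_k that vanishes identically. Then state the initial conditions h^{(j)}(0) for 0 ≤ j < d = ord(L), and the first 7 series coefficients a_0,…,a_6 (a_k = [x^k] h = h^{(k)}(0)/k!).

L = 25·Dx - 8·Dx^2 + Dx^3  (order 3).
h: a_k = 0, 0, -3/2, -4, -39/8, -14/5, 79/240, …
ICs: h(0) = 0, h′(0) = 0, h′′(0) = -3.

f: a_k = -1, -4, -8, -32/3, -32/3, -128/15, -256/45, …
g: a_k = 0, 3, 0, -9/2, 0, 81/40, 0, …
f·g: L₀ = L_f ⊗_s L_g, ord ≤ 1·2.
Integrate: L := L₀·Dx.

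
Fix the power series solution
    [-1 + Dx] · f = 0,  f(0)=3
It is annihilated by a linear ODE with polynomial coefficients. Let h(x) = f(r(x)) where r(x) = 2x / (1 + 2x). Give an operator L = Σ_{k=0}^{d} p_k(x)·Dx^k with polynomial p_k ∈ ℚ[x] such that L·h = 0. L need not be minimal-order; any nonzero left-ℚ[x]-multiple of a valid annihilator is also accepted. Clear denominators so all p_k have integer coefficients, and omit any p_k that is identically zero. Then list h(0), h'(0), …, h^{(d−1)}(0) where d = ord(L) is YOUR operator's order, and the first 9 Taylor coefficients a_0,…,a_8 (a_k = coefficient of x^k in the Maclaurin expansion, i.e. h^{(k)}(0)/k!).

f: a_k = 3, 3, 3/2, 1/2, 1/8, 1/40, 1/240, 1/1680, 1/13440, …
f∘r: x↦r, Dx↦Dx/r' in L_f ⇒ L₀.
L = -2 + (1 + 4·x + 4·x^2)·Dx  (order 1).
h: a_k = 3, 6, -6, 4, 2, -76/5, 604/15, -8728/105, 15682/105, …
ICs: h(0) = 3.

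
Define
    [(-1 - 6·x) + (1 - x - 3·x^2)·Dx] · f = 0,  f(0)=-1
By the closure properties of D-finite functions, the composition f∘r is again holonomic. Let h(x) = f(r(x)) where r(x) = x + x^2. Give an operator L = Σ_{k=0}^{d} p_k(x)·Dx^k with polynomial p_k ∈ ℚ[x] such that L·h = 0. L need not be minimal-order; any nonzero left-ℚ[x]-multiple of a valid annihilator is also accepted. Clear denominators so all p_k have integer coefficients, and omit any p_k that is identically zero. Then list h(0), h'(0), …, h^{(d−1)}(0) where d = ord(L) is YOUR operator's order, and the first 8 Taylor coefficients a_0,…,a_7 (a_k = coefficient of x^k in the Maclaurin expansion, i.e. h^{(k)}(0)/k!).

L = (1 + 8·x + 18·x^2 + 12·x^3) + (-1 + x + 4·x^2 + 6·x^3 + 3·x^4)·Dx  (order 1).
h: a_k = -1, -1, -5, -15, -44, -137, -418, -1275, …
ICs: h(0) = -1.

f: a_k = -1, -1, -4, -7, -19, -40, -97, -217, …
h₀=f(r): pull back L_f along r ⇒ L₀.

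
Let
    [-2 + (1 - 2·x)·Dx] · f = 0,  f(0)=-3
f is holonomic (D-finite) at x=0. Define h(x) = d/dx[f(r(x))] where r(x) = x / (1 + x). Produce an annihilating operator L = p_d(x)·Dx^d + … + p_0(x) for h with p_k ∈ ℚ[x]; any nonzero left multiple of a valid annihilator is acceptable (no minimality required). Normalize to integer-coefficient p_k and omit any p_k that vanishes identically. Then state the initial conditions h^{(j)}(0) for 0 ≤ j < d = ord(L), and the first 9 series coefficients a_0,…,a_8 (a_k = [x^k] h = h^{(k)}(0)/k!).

f: a_k = -3, -6, -12, -24, -48, -96, -192, -384, -768, …
f∘r: x↦r, Dx↦Dx/r' in L_f ⇒ L₀.
Differentiate: ansatz ord ≤ ord L₀ ⇒ L.
L = 2 + (-1 + x)·Dx  (order 1).
h: a_k = -6, -12, -18, -24, -30, -36, -42, -48, -54, …
ICs: h(0) = -6.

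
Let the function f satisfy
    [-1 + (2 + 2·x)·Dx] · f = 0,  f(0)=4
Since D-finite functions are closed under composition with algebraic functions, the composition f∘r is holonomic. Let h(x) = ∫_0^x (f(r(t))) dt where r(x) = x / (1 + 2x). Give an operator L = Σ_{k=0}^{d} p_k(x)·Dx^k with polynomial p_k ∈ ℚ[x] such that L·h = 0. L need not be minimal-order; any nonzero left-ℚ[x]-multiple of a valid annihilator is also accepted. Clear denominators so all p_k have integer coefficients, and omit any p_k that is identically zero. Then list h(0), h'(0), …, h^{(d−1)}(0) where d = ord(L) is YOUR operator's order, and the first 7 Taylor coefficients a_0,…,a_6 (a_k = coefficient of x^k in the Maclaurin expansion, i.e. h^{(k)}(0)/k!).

f: a_k = 4, 2, -1/2, 1/4, -5/32, 7/64, -21/256, …
Change of var in L_f (x↦r) gives L₀.
h=∫₀ˣh₀: take L = L₀·Dx.
L = -Dx + (2 + 10·x + 12·x^2)·Dx^2  (order 2).
h: a_k = 0, 4, 1, -3/2, 41/16, -757/160, 1181/128, …
ICs: h(0) = 0, h′(0) = 4.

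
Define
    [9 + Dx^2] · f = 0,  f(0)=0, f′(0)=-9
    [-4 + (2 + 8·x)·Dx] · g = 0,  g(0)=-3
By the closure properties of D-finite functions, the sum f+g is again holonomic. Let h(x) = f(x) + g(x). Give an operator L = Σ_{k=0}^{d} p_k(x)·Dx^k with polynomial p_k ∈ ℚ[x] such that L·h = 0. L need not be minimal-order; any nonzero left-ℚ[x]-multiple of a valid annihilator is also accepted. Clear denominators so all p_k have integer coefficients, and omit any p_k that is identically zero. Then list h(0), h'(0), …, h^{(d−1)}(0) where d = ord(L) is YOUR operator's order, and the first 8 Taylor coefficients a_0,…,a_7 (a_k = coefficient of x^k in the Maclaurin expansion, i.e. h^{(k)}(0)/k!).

L = (-378 - 1296·x - 2592·x^2) + (45 + 828·x + 3888·x^2 + 5184·x^3)·Dx + (-42 - 144·x - 288·x^2)·Dx^2 + (5 + 92·x + 432·x^2 + 576·x^3)·Dx^3  (order 3).
h: a_k = -3, -15, 6, 3/2, 30, -3603/40, 252, -442791/560, …
ICs: h(0) = -3, h′(0) = -15, h′′(0) = 12.

f: a_k = 0, -9, 0, 27/2, 0, -243/40, 0, 729/560, …
g: a_k = -3, -6, 6, -12, 30, -84, 252, -792, …
f+g: L₀ = lclm(L_f,L_g), ord ≤ 2+1.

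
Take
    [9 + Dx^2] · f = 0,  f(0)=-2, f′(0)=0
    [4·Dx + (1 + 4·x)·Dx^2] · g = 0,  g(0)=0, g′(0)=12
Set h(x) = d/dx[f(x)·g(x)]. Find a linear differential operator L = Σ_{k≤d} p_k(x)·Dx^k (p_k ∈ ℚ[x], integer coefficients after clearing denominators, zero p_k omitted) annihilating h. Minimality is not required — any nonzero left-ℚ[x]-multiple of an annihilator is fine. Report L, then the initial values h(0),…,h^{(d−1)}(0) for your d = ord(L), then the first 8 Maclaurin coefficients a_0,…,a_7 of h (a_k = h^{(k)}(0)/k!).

L = (-153603 - 635688·x - 3184272·x^2 - 4292352·x^3 + 12503808·x^4 + 40310784·x^5 + 26873856·x^6) + (-47736 - 304992·x - 311040·x^2 + 2073600·x^3 + 7464960·x^4 + 5971968·x^5)·Dx + (-19110 - 88272·x - 352800·x^2 + 41472·x^3 + 3773952·x^4 + 8957952·x^5 + 5971968·x^6)·Dx^2 + (-5304 - 33888·x - 34560·x^2 + 230400·x^3 + 829440·x^4 + 663552·x^5)·Dx^3 + (-227 - 1960·x + 112·x^2 + 57600·x^3 + 264960·x^4 + 497664·x^5 + 331776·x^6)·Dx^4  (order 4).
h: a_k = -24, 96, -60, 672, -3669, 15180, -624507/10, 1278696/5, …
ICs: h(0) = -24, h′(0) = 96, h′′(0) = -120, h′′′(0) = 4032.

f: a_k = -2, 0, 9, 0, -27/4, 0, 81/40, 0, …
g: a_k = 0, 12, -24, 64, -192, 3072/5, -2048, 49152/7, …
Sym-product of L_f,L_g gives L₀ (≤ ord 4).
h₀' ⇒ L via d/dx closure of L₀.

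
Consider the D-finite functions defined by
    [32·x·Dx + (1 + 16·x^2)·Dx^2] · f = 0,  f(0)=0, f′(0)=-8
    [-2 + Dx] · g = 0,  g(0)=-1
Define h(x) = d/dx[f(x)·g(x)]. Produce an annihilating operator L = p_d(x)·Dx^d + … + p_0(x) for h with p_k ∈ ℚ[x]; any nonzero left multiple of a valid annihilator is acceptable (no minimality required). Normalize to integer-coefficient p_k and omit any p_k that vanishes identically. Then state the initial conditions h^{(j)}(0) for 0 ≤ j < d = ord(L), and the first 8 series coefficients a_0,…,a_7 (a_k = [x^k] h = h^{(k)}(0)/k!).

L = (-28 - 128·x + 1664·x^2 - 2048·x^3 + 1024·x^4) + (12 + 96·x - 896·x^2 + 1536·x^3 - 1024·x^4)·Dx + (1 - 16·x + 32·x^2 - 256·x^3 + 256·x^4)·Dx^2  (order 2).
h: a_k = 8, 32, -80, -896/3, 1648, 13760/3, -408416/15, -22244864/315, …
ICs: h(0) = 8, h′(0) = 32.

f: a_k = 0, -8, 0, 128/3, 0, -2048/5, 0, 32768/7, …
g: a_k = -1, -2, -2, -4/3, -2/3, -4/15, -4/45, -8/315, …
L₀ := L_f ⊗_s L_g (sym. prod.), ord ≤ 2.
h=h₀': d/dx-closure on L₀ ⇒ L.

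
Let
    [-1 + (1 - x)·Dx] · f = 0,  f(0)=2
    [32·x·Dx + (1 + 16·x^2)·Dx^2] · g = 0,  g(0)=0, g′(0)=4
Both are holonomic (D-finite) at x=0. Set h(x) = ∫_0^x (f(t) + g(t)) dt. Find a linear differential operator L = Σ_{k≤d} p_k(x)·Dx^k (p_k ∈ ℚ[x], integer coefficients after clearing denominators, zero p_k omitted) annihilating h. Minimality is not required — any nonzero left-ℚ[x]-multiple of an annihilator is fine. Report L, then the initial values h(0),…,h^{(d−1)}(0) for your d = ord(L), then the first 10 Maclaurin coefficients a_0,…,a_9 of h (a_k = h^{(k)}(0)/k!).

f: a_k = 2, 2, 2, 2, 2, 2, 2, 2, 2, 2, …
g: a_k = 0, 4, 0, -64/3, 0, 1024/5, 0, -16384/7, 0, 262144/9, …
Weyl lclm of L_f,L_g ⇒ L₀ (ord ≤ 3).
∫: right-multiply L₀ by Dx.
L = (-32 + 128·x + 1536·x^2)·Dx^2 + (19 - 32·x - 656·x^2 + 1536·x^3)·Dx^3 + (-1 - 15·x - 240·x^3 + 256·x^4)·Dx^4  (order 4).
h: a_k = 0, 2, 3, 2/3, -29/6, 2/5, 517/15, 2/7, -8185/28, 2/9, …
ICs: h(0) = 0, h′(0) = 2, h′′(0) = 6, h′′′(0) = 4.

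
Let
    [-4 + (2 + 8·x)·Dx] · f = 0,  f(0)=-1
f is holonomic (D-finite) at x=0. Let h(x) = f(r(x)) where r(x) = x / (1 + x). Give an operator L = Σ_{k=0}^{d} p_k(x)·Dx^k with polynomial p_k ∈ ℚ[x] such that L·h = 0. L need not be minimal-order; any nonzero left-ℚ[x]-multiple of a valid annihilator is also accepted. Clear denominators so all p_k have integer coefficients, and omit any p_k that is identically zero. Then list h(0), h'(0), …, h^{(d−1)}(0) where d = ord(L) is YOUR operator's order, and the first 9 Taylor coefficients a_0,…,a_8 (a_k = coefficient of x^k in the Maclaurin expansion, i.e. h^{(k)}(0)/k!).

L = -2 + (1 + 6·x + 5·x^2)·Dx  (order 1).
h: a_k = -1, -2, 4, -10, 30, -102, 376, -1462, 5900, …
ICs: h(0) = -1.

f: a_k = -1, -2, 2, -4, 10, -28, 84, -264, 858, …
Substitute x→r, Dx→(1/r')Dx; clear ⇒ L₀.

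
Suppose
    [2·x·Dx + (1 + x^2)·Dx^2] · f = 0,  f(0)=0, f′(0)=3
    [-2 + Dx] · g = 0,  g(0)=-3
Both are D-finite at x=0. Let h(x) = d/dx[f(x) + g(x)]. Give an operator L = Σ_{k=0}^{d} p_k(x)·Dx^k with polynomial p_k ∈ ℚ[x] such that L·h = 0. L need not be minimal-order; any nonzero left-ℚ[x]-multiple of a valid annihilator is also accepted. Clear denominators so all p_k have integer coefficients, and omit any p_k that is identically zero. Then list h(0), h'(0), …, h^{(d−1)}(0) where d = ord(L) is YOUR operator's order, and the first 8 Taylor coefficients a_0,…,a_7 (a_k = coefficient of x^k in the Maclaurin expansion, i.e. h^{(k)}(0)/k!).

f: a_k = 0, 3, 0, -1, 0, 3/5, 0, -3/7, …
g: a_k = -3, -6, -6, -4, -2, -4/5, -4/15, -8/105, …
Weyl lclm of L_f,L_g ⇒ L₀ (ord ≤ 3).
h=h₀': d/dx-closure on L₀ ⇒ L.
L = (2 - 4·x - 6·x^2 - 4·x^3) + (-3 - x^2 - 2·x^4)·Dx + (1 + x + 2·x^2 + x^3 + x^4)·Dx^2  (order 2).
h: a_k = -3, -12, -15, -8, -1, -8/5, -53/15, -16/105, …
ICs: h(0) = -3, h′(0) = -12.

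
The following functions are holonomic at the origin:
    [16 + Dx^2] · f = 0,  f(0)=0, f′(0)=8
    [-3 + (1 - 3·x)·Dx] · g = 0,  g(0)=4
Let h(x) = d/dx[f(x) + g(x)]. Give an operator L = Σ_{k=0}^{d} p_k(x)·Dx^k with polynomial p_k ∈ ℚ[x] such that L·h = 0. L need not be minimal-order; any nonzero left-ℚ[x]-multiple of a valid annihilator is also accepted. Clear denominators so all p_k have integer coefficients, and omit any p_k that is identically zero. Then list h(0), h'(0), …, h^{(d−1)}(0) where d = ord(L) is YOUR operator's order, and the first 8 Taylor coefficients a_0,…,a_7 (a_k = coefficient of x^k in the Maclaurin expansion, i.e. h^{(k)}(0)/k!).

f: a_k = 0, 8, 0, -64/3, 0, 256/15, 0, -2048/315, …
g: a_k = 4, 12, 36, 108, 324, 972, 2916, 8748, …
h₀=f+g: left-lcm gives L₀, ord ≤ 3.
h=h₀': d/dx-closure on L₀ ⇒ L.
L = (5952 - 4608·x + 6912·x^2) + (-560 + 2448·x - 3456·x^2 + 3456·x^3)·Dx + (372 - 288·x + 432·x^2)·Dx^2 + (-35 + 153·x - 216·x^2 + 216·x^3)·Dx^3  (order 3).
h: a_k = 20, 72, 260, 1296, 14836/3, 17496, 2753572/45, 209952, …
ICs: h(0) = 20, h′(0) = 72, h′′(0) = 520.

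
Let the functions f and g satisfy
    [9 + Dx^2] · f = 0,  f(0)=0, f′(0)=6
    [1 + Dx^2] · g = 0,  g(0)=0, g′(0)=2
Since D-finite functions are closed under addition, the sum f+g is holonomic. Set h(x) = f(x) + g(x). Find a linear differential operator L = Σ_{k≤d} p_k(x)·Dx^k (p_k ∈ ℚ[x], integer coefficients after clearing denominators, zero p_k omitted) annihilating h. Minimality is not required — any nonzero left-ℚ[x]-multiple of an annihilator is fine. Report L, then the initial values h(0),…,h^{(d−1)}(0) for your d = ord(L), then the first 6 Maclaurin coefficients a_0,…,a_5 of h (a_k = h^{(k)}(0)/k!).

L = 9 + 10·Dx^2 + Dx^4  (order 4).
h: a_k = 0, 8, 0, -28/3, 0, 61/15, …
ICs: h(0) = 0, h′(0) = 8, h′′(0) = 0, h′′′(0) = -56.

f: a_k = 0, 6, 0, -9, 0, 81/20, …
g: a_k = 0, 2, 0, -1/3, 0, 1/60, …
f+g: L₀ = lclm(L_f,L_g), ord ≤ 2+2.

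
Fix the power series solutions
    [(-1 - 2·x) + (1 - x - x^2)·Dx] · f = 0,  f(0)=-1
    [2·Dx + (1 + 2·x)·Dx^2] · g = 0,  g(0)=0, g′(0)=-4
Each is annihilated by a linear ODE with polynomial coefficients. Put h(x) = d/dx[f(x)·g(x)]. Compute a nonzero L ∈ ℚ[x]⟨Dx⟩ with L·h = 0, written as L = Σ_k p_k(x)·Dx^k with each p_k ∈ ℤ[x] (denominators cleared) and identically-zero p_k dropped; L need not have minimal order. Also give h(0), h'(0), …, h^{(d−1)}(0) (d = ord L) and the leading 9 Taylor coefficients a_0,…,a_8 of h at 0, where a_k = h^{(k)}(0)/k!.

L = (14 + 36·x + 36·x^2) + (1 + 16·x + 42·x^2 + 28·x^3)·Dx + (-1 - 3·x + x^2 + 8·x^3 + 4·x^4)·Dx^2  (order 2).
h: a_k = 4, 0, 28, 16/3, 352/3, 104/5, 6668/15, 832/35, 11356/7, …
ICs: h(0) = 4, h′(0) = 0.

f: a_k = -1, -1, -2, -3, -5, -8, -13, -21, -34, …
g: a_k = 0, -4, 4, -16/3, 8, -64/5, 64/3, -256/7, 64, …
h₀=f·g: eliminate ⇒ L₀, order ≤ 1·2.
Derive L from L₀ (diff closure).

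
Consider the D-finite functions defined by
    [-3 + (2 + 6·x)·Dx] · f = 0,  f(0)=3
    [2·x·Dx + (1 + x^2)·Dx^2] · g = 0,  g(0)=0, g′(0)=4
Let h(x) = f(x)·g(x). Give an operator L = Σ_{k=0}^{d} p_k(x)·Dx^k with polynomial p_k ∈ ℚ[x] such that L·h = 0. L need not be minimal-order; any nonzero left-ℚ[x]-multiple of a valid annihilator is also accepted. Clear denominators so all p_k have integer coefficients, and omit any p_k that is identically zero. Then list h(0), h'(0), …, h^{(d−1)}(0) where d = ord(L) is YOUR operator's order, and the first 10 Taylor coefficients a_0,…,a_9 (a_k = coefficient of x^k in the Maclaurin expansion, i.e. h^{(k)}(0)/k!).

f: a_k = 3, 9/2, -27/8, 81/16, -1215/128, 5103/256, -45927/1024, 216513/2048, -8444007/32768, 42220035/65536, …
g: a_k = 0, 4, 0, -4/3, 0, 4/5, 0, -4/7, 0, 4/9, …
Sym-product of L_f,L_g gives L₀ (≤ ord 2).
L = (27 - 12·x - 9·x^2) + (-12 - 28·x + 36·x^2 + 36·x^3)·Dx + (4 + 24·x + 40·x^2 + 24·x^3 + 36·x^4)·Dx^2  (order 2).
h: a_k = 0, 12, 18, -35/2, 57/4, -4971/160, 24507/320, -1533597/8960, 7128171/17920, -167781715/172032, …
ICs: h(0) = 0, h′(0) = 12.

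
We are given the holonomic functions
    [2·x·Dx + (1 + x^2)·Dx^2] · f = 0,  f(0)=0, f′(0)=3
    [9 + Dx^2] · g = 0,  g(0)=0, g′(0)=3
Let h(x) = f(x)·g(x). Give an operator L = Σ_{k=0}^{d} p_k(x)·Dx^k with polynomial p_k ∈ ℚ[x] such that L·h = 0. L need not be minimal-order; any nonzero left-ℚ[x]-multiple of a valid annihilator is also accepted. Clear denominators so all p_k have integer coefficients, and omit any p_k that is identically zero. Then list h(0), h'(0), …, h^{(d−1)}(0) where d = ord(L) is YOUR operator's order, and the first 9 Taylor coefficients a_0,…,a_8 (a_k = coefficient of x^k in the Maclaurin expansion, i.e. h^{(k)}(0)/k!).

L = (1170 + 3834·x^2 + 4779·x^4 + 2916·x^6 + 729·x^8) + (396·x + 1044·x^3 + 972·x^5 + 324·x^7)·Dx + (220 + 768·x^2 + 1026·x^4 + 648·x^6 + 162·x^8)·Dx^2 + (44·x + 116·x^3 + 108·x^5 + 36·x^7)·Dx^3 + (10 + 38·x^2 + 55·x^4 + 36·x^6 + 9·x^8)·Dx^4  (order 4).
h: a_k = 0, 0, 9, 0, -33/2, 0, 99/8, 0, -117/16, …
ICs: h(0) = 0, h′(0) = 0, h′′(0) = 18, h′′′(0) = 0.

f: a_k = 0, 3, 0, -1, 0, 3/5, 0, -3/7, 0, …
g: a_k = 0, 3, 0, -9/2, 0, 81/40, 0, -243/560, 0, …
Product ⇒ symmetric product L₀, ord ≤ 4.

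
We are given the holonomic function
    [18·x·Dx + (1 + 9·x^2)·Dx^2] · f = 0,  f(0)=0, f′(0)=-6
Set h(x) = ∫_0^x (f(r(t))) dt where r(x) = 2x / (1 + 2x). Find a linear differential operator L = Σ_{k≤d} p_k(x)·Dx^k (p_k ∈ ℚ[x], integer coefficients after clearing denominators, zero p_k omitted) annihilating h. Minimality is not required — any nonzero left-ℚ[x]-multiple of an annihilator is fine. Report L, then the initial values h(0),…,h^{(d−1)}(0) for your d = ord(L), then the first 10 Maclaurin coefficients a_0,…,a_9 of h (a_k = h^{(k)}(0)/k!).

f: a_k = 0, -6, 0, 18, 0, -486/5, 0, 4374/7, 0, -4374, …
L₀ from L_f via x↦r, Dx↦r'^{-1}Dx.
h=∫₀ˣh₀: take L = L₀·Dx.
L = (4 + 80·x)·Dx^2 + (1 + 4·x + 40·x^2)·Dx^3  (order 3).
h: a_k = 0, 0, -6, 8, 24, -768/5, 128/5, 19968/7, -63744/7, -114688/3, …
ICs: h(0) = 0, h′(0) = 0, h′′(0) = -12.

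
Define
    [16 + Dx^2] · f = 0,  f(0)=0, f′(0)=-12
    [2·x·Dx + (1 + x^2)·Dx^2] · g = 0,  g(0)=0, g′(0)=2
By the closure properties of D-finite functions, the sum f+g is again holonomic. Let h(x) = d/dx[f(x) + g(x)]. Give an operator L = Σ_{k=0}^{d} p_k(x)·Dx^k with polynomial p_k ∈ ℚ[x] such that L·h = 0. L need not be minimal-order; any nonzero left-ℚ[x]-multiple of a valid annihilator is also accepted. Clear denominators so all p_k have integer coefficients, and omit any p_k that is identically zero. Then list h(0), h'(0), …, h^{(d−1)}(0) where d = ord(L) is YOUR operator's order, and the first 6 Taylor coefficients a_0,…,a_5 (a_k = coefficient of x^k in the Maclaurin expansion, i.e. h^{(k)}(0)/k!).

f: a_k = 0, -12, 0, 32, 0, -128/5, …
g: a_k = 0, 2, 0, -2/3, 0, 2/5, …
f+g: L₀ = lclm(L_f,L_g), ord ≤ 2+2.
h₀' ⇒ L via d/dx closure of L₀.
L = (64·x + 704·x^3 + 256·x^5) + (112 + 416·x^2 + 432·x^4 + 128·x^6)·Dx + (4·x + 44·x^3 + 16·x^5)·Dx^2 + (7 + 26·x^2 + 27·x^4 + 8·x^6)·Dx^3  (order 3).
h: a_k = -10, 0, 94, 0, -126, 0, …
ICs: h(0) = -10, h′(0) = 0, h′′(0) = 188.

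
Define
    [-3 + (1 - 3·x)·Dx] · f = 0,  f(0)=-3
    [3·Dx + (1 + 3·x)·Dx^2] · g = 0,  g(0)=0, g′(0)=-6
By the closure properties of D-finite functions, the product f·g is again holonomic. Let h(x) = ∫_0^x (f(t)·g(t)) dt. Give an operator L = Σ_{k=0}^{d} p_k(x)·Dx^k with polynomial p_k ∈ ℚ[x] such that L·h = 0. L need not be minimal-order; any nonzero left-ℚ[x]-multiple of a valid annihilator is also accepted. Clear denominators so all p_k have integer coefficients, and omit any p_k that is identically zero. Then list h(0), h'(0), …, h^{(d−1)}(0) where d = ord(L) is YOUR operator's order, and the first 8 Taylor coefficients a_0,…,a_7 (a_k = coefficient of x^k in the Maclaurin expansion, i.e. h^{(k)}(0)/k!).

f: a_k = -3, -9, -27, -81, -243, -729, -2187, -6561, …
g: a_k = 0, -6, 9, -18, 81/2, -486/5, 243, -4374/7, …
L₀ := L_f ⊗_s L_g (sym. prod.), ord ≤ 2.
h=∫h₀ ⇒ L = L₀·Dx.
L = 9·Dx + (3 + 27·x)·Dx^2 + (-1 + 9·x^2)·Dx^3  (order 3).
h: a_k = 0, 0, 9, 9, 135/4, 567/10, 3807/20, 26973/70, …
ICs: h(0) = 0, h′(0) = 0, h′′(0) = 18.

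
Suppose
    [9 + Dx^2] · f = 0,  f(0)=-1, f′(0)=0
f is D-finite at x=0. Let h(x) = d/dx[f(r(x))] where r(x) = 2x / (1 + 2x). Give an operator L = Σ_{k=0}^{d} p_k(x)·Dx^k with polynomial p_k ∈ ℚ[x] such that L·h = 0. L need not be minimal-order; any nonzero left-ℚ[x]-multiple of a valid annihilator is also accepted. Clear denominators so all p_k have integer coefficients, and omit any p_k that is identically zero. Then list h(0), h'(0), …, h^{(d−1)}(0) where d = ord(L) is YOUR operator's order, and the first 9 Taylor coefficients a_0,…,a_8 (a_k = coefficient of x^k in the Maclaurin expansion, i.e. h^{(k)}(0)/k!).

f: a_k = -1, 0, 9/2, 0, -27/8, 0, 81/80, 0, -729/4480, …
Change of var in L_f (x↦r) gives L₀.
h=h₀': d/dx-closure on L₀ ⇒ L.
L = (60 + 96·x + 96·x^2) + (12 + 72·x + 144·x^2 + 96·x^3)·Dx + (1 + 8·x + 24·x^2 + 32·x^3 + 16·x^4)·Dx^2  (order 2).
h: a_k = 0, 36, -216, 648, -720, -19656/5, 154224/5, -4696848/35, 15741216/35, …
ICs: h(0) = 0, h′(0) = 36.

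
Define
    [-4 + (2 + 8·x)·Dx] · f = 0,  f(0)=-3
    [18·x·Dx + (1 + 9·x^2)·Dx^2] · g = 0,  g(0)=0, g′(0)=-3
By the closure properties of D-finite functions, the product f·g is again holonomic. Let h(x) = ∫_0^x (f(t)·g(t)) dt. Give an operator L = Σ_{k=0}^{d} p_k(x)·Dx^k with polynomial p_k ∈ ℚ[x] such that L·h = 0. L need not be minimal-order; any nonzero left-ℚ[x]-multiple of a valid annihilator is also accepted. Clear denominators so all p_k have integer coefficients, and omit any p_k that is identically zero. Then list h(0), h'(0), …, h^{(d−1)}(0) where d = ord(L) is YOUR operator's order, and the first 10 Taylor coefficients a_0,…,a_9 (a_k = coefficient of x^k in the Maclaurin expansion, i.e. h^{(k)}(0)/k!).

L = (12 - 36·x - 36·x^2)·Dx + (-4 + 2·x + 108·x^2 + 144·x^3)·Dx^2 + (1 + 8·x + 25·x^2 + 72·x^3 + 144·x^4)·Dx^3  (order 3).
h: a_k = 0, 0, 9/2, 6, -45/4, -18/5, 183/10, 2178/35, -60021/280, 1278/35, …
ICs: h(0) = 0, h′(0) = 0, h′′(0) = 9.

f: a_k = -3, -6, 6, -12, 30, -84, 252, -792, 2574, -8580, …
g: a_k = 0, -3, 0, 9, 0, -243/5, 0, 2187/7, 0, -2187, …
Product ⇒ symmetric product L₀, ord ≤ 2.
Integrate: L := L₀·Dx.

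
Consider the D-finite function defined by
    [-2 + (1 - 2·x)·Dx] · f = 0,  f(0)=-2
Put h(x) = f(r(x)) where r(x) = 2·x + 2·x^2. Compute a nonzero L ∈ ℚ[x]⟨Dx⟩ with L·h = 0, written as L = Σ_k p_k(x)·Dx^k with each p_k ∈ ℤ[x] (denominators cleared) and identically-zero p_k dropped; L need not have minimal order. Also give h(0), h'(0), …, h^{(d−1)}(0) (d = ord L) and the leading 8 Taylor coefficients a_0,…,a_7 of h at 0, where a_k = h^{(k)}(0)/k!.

L = (4 + 8·x) + (-1 + 4·x + 4·x^2)·Dx  (order 1).
h: a_k = -2, -8, -40, -192, -928, -4480, -21632, -104448, …
ICs: h(0) = -2.

f: a_k = -2, -4, -8, -16, -32, -64, -128, -256, …
h₀=f(r): pull back L_f along r ⇒ L₀.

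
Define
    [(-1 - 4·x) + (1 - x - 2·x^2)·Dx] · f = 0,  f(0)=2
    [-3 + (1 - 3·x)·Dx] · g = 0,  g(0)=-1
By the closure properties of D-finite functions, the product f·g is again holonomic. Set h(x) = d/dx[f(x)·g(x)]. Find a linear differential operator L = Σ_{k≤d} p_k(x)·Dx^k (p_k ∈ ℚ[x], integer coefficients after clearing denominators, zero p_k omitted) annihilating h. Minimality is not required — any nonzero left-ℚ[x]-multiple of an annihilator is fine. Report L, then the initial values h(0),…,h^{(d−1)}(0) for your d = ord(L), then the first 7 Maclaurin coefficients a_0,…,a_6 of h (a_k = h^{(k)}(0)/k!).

f: a_k = 2, 2, 6, 10, 22, 42, 86, …
g: a_k = -1, -3, -9, -27, -81, -243, -729, …
Sym-product of L_f,L_g gives L₀ (≤ ord 1).
h=h₀': d/dx-closure on L₀ ⇒ L.
L = (15 - 30·x - 69·x^2 + 48·x^3 + 216·x^4) + (-2 + 9·x + 3·x^2 - 47·x^3 + 15·x^4 + 54·x^5)·Dx  (order 1).
h: a_k = -8, -60, -300, -1288, -5040, -18660, -66500, …
ICs: h(0) = -8.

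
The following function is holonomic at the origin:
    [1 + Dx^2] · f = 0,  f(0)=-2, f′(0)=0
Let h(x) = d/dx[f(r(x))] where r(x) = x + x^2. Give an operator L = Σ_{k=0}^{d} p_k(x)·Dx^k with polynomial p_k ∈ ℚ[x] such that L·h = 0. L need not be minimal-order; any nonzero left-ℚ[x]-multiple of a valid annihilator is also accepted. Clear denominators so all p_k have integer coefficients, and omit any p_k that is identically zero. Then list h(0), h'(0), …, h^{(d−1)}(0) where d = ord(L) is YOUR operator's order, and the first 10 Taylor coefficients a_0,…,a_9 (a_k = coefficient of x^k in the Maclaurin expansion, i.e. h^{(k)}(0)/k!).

f: a_k = -2, 0, 1, 0, -1/12, 0, 1/360, 0, -1/20160, 0, …
Substitute x→r, Dx→(1/r')Dx; clear ⇒ L₀.
Derive L from L₀ (diff closure).
L = (13 + 8·x + 24·x^2 + 32·x^3 + 16·x^4) + (-6 - 12·x)·Dx + (1 + 4·x + 4·x^2)·Dx^2  (order 2).
h: a_k = 0, 2, 6, 11/3, -5/3, -179/60, -133/60, -841/2520, 139/280, 73081/181440, …
ICs: h(0) = 0, h′(0) = 2.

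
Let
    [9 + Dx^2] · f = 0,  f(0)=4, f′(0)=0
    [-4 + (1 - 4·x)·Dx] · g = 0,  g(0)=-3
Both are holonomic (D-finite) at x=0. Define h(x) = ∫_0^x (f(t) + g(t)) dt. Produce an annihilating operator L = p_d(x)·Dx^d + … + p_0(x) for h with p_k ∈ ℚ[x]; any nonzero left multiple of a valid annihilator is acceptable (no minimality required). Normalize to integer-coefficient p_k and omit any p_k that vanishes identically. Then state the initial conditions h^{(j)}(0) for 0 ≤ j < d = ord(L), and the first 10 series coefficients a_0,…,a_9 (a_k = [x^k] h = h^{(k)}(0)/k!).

L = (-3780 + 2592·x - 5184·x^2)·Dx + (369 - 2124·x + 3888·x^2 - 5184·x^3)·Dx^2 + (-420 + 288·x - 576·x^2)·Dx^3 + (41 - 236·x + 432·x^2 - 576·x^3)·Dx^4  (order 4).
h: a_k = 0, 1, -6, -22, -48, -1509/10, -512, -245841/140, -6144, -73400077/3360, …
ICs: h(0) = 0, h′(0) = 1, h′′(0) = -12, h′′′(0) = -132.

f: a_k = 4, 0, -18, 0, 27/2, 0, -81/20, 0, 729/1120, 0, …
g: a_k = -3, -12, -48, -192, -768, -3072, -12288, -49152, -196608, -786432, …
L₀ := lclm(L_f,L_g); ord L₀ ≤ 2+1.
∫: right-multiply L₀ by Dx.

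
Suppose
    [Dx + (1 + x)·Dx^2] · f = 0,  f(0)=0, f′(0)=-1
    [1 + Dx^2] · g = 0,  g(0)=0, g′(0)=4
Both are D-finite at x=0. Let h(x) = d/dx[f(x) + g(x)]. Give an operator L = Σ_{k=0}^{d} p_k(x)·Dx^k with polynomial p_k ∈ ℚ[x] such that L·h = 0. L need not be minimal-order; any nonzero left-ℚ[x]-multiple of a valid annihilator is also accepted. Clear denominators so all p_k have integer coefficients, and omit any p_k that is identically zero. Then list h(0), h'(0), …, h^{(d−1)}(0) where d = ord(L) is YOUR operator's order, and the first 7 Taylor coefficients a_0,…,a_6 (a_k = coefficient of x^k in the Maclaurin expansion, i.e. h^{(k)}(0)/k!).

f: a_k = 0, -1, 1/2, -1/3, 1/4, -1/5, 1/6, …
g: a_k = 0, 4, 0, -2/3, 0, 1/30, 0, …
Sum ⇒ L₀ = lclm(L_f,L_g) in ℚ(x)⟨Dx⟩.
h₀' ⇒ L via d/dx closure of L₀.
L = (7 + 2·x + x^2) + (3 + 5·x + 3·x^2 + x^3)·Dx + (7 + 2·x + x^2)·Dx^2 + (3 + 5·x + 3·x^2 + x^3)·Dx^3  (order 3).
h: a_k = 3, 1, -3, 1, -5/6, 1, -181/180, …
ICs: h(0) = 3, h′(0) = 1, h′′(0) = -6.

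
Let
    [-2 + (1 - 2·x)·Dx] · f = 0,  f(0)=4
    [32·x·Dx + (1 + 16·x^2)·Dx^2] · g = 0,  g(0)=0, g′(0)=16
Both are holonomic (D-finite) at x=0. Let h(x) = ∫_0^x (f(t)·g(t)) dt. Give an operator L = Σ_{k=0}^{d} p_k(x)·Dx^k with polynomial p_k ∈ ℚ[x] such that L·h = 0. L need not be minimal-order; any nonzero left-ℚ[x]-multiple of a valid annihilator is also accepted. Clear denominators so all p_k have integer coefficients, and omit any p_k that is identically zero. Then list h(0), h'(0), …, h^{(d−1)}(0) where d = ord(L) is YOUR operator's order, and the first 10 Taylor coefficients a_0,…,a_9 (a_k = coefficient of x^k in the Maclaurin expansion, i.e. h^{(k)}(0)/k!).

L = 64·x·Dx + (4 - 32·x + 128·x^2)·Dx^2 + (-1 + 2·x - 16·x^2 + 32·x^3)·Dx^3  (order 3).
h: a_k = 0, 0, 32, 128/3, -64/3, -512/15, 22016/45, 88064/105, -337408/105, -5398528/945, …
ICs: h(0) = 0, h′(0) = 0, h′′(0) = 64.

f: a_k = 4, 8, 16, 32, 64, 128, 256, 512, 1024, 2048, …
g: a_k = 0, 16, 0, -256/3, 0, 4096/5, 0, -65536/7, 0, 1048576/9, …
Sym-product of L_f,L_g gives L₀ (≤ ord 2).
Integrate: L := L₀·Dx.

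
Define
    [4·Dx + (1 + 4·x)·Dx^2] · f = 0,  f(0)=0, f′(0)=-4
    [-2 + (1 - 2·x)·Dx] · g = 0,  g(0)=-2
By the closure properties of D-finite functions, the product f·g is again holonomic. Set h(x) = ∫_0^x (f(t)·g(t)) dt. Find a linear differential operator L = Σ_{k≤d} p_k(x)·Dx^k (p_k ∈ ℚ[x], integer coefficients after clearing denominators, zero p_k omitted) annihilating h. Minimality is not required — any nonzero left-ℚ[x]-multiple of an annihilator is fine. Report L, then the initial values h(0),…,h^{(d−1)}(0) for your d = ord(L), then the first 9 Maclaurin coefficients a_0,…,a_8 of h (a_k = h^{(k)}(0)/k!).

L = 8·Dx + 24·x·Dx^2 + (-1 - 2·x + 8·x^2)·Dx^3  (order 3).
h: a_k = 0, 0, 4, 0, 32/3, -128/15, 2432/45, -512/5, 14208/35, …
ICs: h(0) = 0, h′(0) = 0, h′′(0) = 8.

f: a_k = 0, -4, 8, -64/3, 64, -1024/5, 2048/3, -16384/7, 8192, …
g: a_k = -2, -4, -8, -16, -32, -64, -128, -256, -512, …
f·g: L₀ = L_f ⊗_s L_g, ord ≤ 2·1.
∫: right-multiply L₀ by Dx.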